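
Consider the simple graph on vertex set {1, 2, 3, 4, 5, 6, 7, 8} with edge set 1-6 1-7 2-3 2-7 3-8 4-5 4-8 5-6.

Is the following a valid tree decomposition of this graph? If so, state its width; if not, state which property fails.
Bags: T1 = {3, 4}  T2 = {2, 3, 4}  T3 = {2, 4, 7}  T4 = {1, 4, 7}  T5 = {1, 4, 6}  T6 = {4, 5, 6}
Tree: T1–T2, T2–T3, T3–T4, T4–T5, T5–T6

A tree decomposition must satisfy three properties: every vertex lies in some bag; for every edge, both endpoints lie together in some bag; and for every vertex, the bags containing it form a connected subtree. Here vertex 8 appears in no bag, so the decomposition is invalid.

No — vertex 8 appears in no bag.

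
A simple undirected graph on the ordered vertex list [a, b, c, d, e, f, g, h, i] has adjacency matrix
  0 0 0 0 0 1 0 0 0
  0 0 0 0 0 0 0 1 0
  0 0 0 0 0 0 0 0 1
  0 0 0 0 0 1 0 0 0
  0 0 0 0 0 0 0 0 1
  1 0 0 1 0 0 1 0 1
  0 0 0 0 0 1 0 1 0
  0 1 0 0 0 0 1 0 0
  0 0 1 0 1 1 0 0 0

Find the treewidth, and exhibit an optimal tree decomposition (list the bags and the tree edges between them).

Each bag holds 2 vertices, so the decomposition has width 1, which upper-bounds the treewidth. G has an edge, so its treewidth is at least 1. Combining the bounds, tw(G) = 1.

Treewidth 1.
One optimal decomposition is:
Bags: B1 = {f, g}  B2 = {f, i}  B3 = {g, h}  B4 = {a, f}  B5 = {d, f}  B6 = {c, i}  B7 = {e, i}  B8 = {b, h}
Tree: B1–B2, B1–B3, B2–B4, B4–B5, B2–B6, B6–B7, B3–B8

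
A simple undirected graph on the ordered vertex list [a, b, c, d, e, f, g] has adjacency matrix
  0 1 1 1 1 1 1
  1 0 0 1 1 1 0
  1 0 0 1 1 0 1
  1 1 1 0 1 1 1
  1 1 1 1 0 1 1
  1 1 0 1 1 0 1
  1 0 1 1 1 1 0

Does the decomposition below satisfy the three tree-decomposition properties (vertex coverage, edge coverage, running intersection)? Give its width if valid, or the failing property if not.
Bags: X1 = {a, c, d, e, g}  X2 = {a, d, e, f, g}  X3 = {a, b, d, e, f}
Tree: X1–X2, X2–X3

Yes; width 4.

Every vertex of G appears in some bag (union = {a, b, c, d, e, f, g}); every edge is covered by a bag; and for each vertex v the set of bags containing v is connected in the bag tree. The decomposition is therefore valid. The largest bag has 5 vertices, so the width is 4.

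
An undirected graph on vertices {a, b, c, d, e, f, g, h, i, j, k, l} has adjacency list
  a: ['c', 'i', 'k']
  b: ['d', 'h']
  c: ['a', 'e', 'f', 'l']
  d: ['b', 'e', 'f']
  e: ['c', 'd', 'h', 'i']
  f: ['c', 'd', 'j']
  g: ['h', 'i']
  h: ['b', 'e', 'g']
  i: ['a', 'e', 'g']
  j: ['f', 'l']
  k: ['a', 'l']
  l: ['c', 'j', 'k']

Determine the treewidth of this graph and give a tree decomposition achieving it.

Treewidth 3.
One such decomposition:
Bags: B1 = {b, d, g, h}  B2 = {d, e, g, h}  B3 = {d, e, g, i}  B4 = {d, e, f, i}  B5 = {c, e, f, i}  B6 = {a, c, f, i}  B7 = {a, c, f, j}  B8 = {a, c, j, l}  B9 = {a, j, k, l}
Tree: B1–B2, B2–B3, B3–B4, B4–B5, B5–B6, B6–B7, B7–B8, B8–B9

Each bag holds 4 vertices, so the decomposition has width 3, which upper-bounds the treewidth. For the lower bound: the 4 vertex sets {b,g,h}, {d}, {e}, {a,c,f,i} are disjoint, each induces a connected subgraph, and every pair is joined by at least one edge of G. Contracting each set to a single vertex therefore yields K_{4} as a minor, and since treewidth is minor-monotone, tw(G) ≥ tw(K_{4}) = 3. Hence tw(G) = 3 exactly.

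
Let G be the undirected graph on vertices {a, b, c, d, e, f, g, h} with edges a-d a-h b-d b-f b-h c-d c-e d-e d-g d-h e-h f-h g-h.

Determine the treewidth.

2

A width-2 tree decomposition is:
Bags: B1 = {d, e, h}  B2 = {b, d, h}  B3 = {b, f, h}  B4 = {d, g, h}  B5 = {c, d, e}  B6 = {a, d, h}
Tree: B1–B2, B2–B3, B2–B4, B1–B5, B4–B6
The largest bag has 3 vertices, giving width 2; this decomposition certifies tw(G) ≤ 2. On the other hand G contains the 3-clique {d, g, h}. A clique must lie in a single bag of any decomposition, so no decomposition can have width below 2. Hence tw(G) = 2 exactly.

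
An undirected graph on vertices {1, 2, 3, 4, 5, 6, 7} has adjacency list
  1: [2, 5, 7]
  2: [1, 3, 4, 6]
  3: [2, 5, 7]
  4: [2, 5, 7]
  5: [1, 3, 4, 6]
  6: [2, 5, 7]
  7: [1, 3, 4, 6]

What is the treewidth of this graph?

3

A width-3 tree decomposition is:
Bags: B1 = {2, 5, 6, 7}  B2 = {2, 3, 5, 7}  B3 = {2, 4, 5, 7}  B4 = {1, 2, 5, 7}
Tree: B1–B2, B2–B3, B3–B4
Every bag has size at most 4, so the width is 4 − 1 = 3 and tw(G) ≤ 3. For the lower bound: the 4 vertex sets {5,6}, {2,3}, {7}, {4} are disjoint, each induces a connected subgraph, and every pair is joined by at least one edge of G. Contracting each set to a single vertex therefore yields K_{4} as a minor, and since treewidth is minor-monotone, tw(G) ≥ tw(K_{4}) = 3. Therefore the treewidth is 3.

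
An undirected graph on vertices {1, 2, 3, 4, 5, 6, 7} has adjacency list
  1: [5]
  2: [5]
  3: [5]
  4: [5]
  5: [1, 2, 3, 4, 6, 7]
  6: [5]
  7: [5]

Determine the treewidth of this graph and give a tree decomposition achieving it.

Every bag has size at most 2, so the width is 2 − 1 = 1 and tw(G) ≤ 1. Any graph with an edge has treewidth ≥ 1, and G has the edge 1–5. Hence tw(G) = 1 exactly.

Treewidth 1.
Bags: B1 = {1, 5}  B2 = {4, 5}  B3 = {3, 5}  B4 = {5, 7}  B5 = {5, 6}  B6 = {2, 5}
Tree: B1–B2, B1–B3, B2–B4, B1–B5, B1–B6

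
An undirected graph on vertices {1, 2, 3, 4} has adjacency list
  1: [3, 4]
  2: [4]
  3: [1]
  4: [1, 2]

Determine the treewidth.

A width-1 tree decomposition is:
Bags: B1 = {1, 3}  B2 = {1, 4}  B3 = {2, 4}
Tree: B1–B2, B2–B3
The largest bag has 2 vertices, giving width 1; this decomposition certifies tw(G) ≤ 1. Since G has at least one edge (e.g. 3–1), it is not an edgeless graph, so tw(G) ≥ 1. Hence tw(G) = 1 exactly.

1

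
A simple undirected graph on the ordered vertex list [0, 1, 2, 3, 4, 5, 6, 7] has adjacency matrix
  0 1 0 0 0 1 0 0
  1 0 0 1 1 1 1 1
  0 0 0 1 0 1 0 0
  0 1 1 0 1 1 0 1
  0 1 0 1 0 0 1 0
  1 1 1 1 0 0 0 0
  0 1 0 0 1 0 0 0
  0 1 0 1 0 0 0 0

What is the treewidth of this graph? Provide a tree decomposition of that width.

Treewidth 2.
One such decomposition:
Bags: B1 = {1, 3, 5}  B2 = {2, 3, 5}  B3 = {1, 3, 4}  B4 = {1, 3, 7}  B5 = {0, 1, 5}  B6 = {1, 4, 6}
Tree: B1–B2, B1–B3, B3–B4, B1–B5, B3–B6

The largest bag has 3 vertices, giving width 2; this decomposition certifies tw(G) ≤ 2. On the other hand G contains the 3-clique {0, 1, 5}. A clique must lie in a single bag of any decomposition, so no decomposition can have width below 2. The upper and lower bounds meet at 2, so that is the treewidth.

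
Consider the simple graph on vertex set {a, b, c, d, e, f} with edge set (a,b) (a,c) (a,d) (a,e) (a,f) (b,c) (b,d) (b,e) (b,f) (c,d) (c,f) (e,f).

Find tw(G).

3

A width-3 tree decomposition is:
Bags: B1 = {a, b, e, f}  B2 = {a, b, c, f}  B3 = {a, b, c, d}
Tree: B1–B2, B2–B3
The largest bag has 4 vertices, giving width 3; this decomposition certifies tw(G) ≤ 3. On the other hand G contains the 4-clique {a, b, e, f}. A clique must lie in a single bag of any decomposition, so no decomposition can have width below 3. Combining the bounds, tw(G) = 3.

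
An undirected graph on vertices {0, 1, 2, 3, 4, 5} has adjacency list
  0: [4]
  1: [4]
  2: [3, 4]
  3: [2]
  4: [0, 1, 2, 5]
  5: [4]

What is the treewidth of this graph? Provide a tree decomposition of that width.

Treewidth 1.
One such decomposition:
Bags: B1 = {4, 5}  B2 = {0, 4}  B3 = {1, 4}  B4 = {2, 4}  B5 = {2, 3}
Tree: B1–B2, B2–B3, B3–B4, B4–B5

Each bag holds 2 vertices, so the decomposition has width 1, which upper-bounds the treewidth. G has an edge, so its treewidth is at least 1. Hence tw(G) = 1 exactly.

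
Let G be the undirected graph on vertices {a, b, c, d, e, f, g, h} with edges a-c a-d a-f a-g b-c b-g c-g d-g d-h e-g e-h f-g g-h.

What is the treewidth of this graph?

2

A width-2 tree decomposition is:
Bags: B1 = {a, c, g}  B2 = {a, f, g}  B3 = {a, d, g}  B4 = {b, c, g}  B5 = {d, g, h}  B6 = {e, g, h}
Tree: B1–B2, B2–B3, B1–B4, B3–B5, B5–B6
Every bag has size at most 3, so the width is 3 − 1 = 2 and tw(G) ≤ 2. For the lower bound, the 3 vertices {e, g, h} are pairwise adjacent, and any tree decomposition puts a clique entirely inside one bag — forcing width ≥ 2. The upper and lower bounds meet at 2, so that is the treewidth.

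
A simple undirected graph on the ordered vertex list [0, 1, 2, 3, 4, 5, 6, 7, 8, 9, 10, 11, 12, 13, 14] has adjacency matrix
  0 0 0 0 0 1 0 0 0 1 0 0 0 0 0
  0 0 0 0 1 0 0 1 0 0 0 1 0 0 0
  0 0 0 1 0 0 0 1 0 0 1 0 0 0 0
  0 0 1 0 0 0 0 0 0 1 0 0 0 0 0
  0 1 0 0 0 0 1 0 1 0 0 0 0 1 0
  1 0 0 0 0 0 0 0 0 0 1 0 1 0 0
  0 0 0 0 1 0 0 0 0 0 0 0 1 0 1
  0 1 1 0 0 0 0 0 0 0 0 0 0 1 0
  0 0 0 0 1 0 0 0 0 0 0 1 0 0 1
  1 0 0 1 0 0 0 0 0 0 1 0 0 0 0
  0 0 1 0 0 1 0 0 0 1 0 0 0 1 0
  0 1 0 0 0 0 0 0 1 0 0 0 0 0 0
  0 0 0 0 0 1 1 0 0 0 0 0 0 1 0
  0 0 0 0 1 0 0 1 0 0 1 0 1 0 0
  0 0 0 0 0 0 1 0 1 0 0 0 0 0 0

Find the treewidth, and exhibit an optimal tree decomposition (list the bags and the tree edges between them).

Treewidth 3.
One such decomposition:
Bags: B1 = {0, 3, 5, 9}  B2 = {3, 5, 9, 10}  B3 = {2, 3, 5, 10}  B4 = {2, 5, 10, 12}  B5 = {2, 10, 12, 13}  B6 = {2, 7, 12, 13}  B7 = {6, 7, 12, 13}  B8 = {4, 6, 7, 13}  B9 = {1, 4, 6, 7}  B10 = {1, 4, 6, 14}  B11 = {1, 4, 8, 14}  B12 = {1, 8, 11, 14}
Tree: B1–B2, B2–B3, B3–B4, B4–B5, B5–B6, B6–B7, B7–B8, B8–B9, B9–B10, B10–B11, B11–B12

The largest bag has 4 vertices, giving width 3; this decomposition certifies tw(G) ≤ 3. For the lower bound: the 4 vertex sets {0,3,9}, {5}, {10}, {2,7,12,13} are disjoint, each induces a connected subgraph, and every pair is joined by at least one edge of G. Contracting each set to a single vertex therefore yields K_{4} as a minor, and since treewidth is minor-monotone, tw(G) ≥ tw(K_{4}) = 3. Hence tw(G) = 3 exactly.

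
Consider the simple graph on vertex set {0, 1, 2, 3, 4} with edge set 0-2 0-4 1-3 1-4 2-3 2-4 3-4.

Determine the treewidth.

A width-2 tree decomposition is:
Bags: B1 = {1, 3, 4}  B2 = {2, 3, 4}  B3 = {0, 2, 4}
Tree: B1–B2, B2–B3
The largest bag has 3 vertices, giving width 2; this decomposition certifies tw(G) ≤ 2. Conversely, {1, 3, 4} is a clique of size 3, and the vertices of any clique must share a bag in every tree decomposition; so some bag has ≥ 3 vertices and tw(G) ≥ 2. Hence tw(G) = 2 exactly.

2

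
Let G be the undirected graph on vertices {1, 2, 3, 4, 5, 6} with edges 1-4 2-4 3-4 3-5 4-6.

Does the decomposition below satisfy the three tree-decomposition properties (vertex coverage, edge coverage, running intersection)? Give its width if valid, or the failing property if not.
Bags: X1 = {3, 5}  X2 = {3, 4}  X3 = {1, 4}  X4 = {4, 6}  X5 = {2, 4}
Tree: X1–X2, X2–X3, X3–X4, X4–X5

Vertex coverage: the bags together contain {1, 2, 3, 4, 5, 6}, the full vertex set. Edge coverage: each edge of G has both endpoints in at least one bag. Running intersection: for every vertex, the bags containing it form a connected subtree. All three properties hold, so this is a valid tree decomposition of width max|bag| − 1 = 1, and hence tw(G) ≤ 1.

Yes; width 1.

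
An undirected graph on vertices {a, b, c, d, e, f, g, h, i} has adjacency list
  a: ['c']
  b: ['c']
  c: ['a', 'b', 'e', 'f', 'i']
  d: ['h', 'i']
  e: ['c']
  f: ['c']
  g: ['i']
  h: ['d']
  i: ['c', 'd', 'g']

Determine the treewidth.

1

A width-1 tree decomposition is:
Bags: B1 = {c, i}  B2 = {g, i}  B3 = {b, c}  B4 = {a, c}  B5 = {d, i}  B6 = {d, h}  B7 = {c, e}  B8 = {c, f}
Tree: B1–B2, B1–B3, B1–B4, B2–B5, B5–B6, B4–B7, B3–B8
Every bag has size at most 2, so the width is 2 − 1 = 1 and tw(G) ≤ 1. Any graph with an edge has treewidth ≥ 1, and G has the edge i–c. Hence tw(G) = 1 exactly.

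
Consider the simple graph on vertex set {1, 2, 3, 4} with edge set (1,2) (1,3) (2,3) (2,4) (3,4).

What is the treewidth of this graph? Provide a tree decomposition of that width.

Treewidth 2.
One such decomposition:
Bags: B1 = {2, 3, 4}  B2 = {1, 2, 3}
Tree: B1–B2

Each bag holds 3 vertices, so the decomposition has width 2, which upper-bounds the treewidth. On the other hand G contains the 3-clique {1, 2, 3}. A clique must lie in a single bag of any decomposition, so no decomposition can have width below 2. Therefore the treewidth is 2.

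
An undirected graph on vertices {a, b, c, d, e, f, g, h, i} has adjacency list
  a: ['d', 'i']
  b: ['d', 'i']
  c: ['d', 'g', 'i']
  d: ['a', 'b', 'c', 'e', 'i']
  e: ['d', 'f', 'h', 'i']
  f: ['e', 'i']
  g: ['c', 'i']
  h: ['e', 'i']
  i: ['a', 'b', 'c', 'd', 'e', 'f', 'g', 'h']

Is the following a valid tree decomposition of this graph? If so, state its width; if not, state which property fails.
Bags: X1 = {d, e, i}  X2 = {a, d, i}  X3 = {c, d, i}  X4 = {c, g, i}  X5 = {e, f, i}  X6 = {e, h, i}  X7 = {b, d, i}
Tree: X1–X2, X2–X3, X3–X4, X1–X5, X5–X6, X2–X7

Checking the three conditions: (i) the bags cover all of {a, b, c, d, e, f, g, h, i}; (ii) for each edge, some bag contains both endpoints; (iii) the bags containing any fixed vertex form a subtree. All hold, so the decomposition is valid with width 3 − 1 = 2.

Yes; width 2.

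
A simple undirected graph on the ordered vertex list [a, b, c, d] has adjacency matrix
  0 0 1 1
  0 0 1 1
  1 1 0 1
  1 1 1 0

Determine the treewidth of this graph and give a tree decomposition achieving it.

Treewidth 2.
One such decomposition:
Bags: B1 = {a, c, d}  B2 = {b, c, d}
Tree: B1–B2

Every bag has size at most 3, so the width is 3 − 1 = 2 and tw(G) ≤ 2. For the lower bound, the 3 vertices {a, c, d} are pairwise adjacent, and any tree decomposition puts a clique entirely inside one bag — forcing width ≥ 2. The upper and lower bounds meet at 2, so that is the treewidth.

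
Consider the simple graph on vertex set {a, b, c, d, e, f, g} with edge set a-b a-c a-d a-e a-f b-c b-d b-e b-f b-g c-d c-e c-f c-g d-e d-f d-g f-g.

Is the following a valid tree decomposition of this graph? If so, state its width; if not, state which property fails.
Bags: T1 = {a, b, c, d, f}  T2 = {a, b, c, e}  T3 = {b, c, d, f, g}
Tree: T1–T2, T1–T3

No — edge (d,e) lies in no bag.

A tree decomposition must satisfy three properties: every vertex lies in some bag; for every edge, both endpoints lie together in some bag; and for every vertex, the bags containing it form a connected subtree. Here edge (d,e) lies in no bag, so the decomposition is invalid.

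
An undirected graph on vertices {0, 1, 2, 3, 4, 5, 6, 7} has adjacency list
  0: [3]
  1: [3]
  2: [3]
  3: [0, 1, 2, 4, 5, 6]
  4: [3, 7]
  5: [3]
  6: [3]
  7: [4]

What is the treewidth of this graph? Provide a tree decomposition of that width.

The largest bag has 2 vertices, giving width 1; this decomposition certifies tw(G) ≤ 1. G has an edge, so its treewidth is at least 1. The upper and lower bounds meet at 1, so that is the treewidth.

Treewidth 1.
One optimal decomposition is:
Bags: B1 = {3, 4}  B2 = {3, 6}  B3 = {0, 3}  B4 = {1, 3}  B5 = {4, 7}  B6 = {3, 5}  B7 = {2, 3}
Tree: B1–B2, B1–B3, B2–B4, B1–B5, B1–B6, B1–B7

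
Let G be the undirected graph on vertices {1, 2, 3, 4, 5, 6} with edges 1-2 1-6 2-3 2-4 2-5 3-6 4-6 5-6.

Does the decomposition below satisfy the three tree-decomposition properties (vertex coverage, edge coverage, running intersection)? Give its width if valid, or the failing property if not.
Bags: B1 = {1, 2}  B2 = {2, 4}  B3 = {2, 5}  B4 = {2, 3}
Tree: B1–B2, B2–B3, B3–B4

A tree decomposition must satisfy three properties: every vertex lies in some bag; for every edge, both endpoints lie together in some bag; and for every vertex, the bags containing it form a connected subtree. Here vertex 6 appears in no bag, so the decomposition is invalid.

No — vertex 6 appears in no bag.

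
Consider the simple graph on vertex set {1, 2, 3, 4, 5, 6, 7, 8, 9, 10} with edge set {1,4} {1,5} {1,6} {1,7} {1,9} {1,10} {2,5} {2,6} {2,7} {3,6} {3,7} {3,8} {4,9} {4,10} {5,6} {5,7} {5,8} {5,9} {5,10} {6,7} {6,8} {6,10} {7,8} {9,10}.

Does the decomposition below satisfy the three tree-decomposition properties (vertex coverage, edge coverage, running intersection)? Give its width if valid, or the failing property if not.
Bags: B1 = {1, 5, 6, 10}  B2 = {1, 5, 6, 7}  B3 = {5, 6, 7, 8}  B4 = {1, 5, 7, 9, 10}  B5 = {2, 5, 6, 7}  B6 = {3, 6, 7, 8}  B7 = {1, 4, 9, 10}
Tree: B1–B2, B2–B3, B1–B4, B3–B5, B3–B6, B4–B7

No — bags containing vertex 7 are not connected in the tree.

A tree decomposition must satisfy three properties: every vertex lies in some bag; for every edge, both endpoints lie together in some bag; and for every vertex, the bags containing it form a connected subtree. Here bags containing vertex 7 are not connected in the tree, so the decomposition is invalid.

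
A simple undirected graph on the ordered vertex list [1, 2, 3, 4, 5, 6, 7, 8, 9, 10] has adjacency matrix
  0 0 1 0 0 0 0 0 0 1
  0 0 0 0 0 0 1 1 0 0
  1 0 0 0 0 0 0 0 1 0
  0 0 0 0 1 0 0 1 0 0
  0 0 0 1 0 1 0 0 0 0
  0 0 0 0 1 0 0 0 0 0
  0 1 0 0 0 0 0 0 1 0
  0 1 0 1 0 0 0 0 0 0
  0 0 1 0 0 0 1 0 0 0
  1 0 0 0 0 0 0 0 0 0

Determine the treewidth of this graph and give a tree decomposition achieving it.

Every bag has size at most 2, so the width is 2 − 1 = 1 and tw(G) ≤ 1. Since G has at least one edge (e.g. 6–5), it is not an edgeless graph, so tw(G) ≥ 1. Hence tw(G) = 1 exactly.

Treewidth 1.
One optimal decomposition is:
Bags: B1 = {5, 6}  B2 = {4, 5}  B3 = {4, 8}  B4 = {2, 8}  B5 = {2, 7}  B6 = {7, 9}  B7 = {3, 9}  B8 = {1, 3}  B9 = {1, 10}
Tree: B1–B2, B2–B3, B3–B4, B4–B5, B5–B6, B6–B7, B7–B8, B8–B9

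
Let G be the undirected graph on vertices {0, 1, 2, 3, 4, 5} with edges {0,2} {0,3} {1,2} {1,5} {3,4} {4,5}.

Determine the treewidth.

A width-2 tree decomposition is:
Bags: B1 = {0, 1, 2}  B2 = {0, 1, 5}  B3 = {0, 4, 5}  B4 = {0, 3, 4}
Tree: B1–B2, B2–B3, B3–B4
Every bag has size at most 3, so the width is 3 − 1 = 2 and tw(G) ≤ 2. Since 0–2–1–5–4–3–0 is a cycle in G, G is not acyclic. Forests are exactly the graphs of treewidth ≤ 1, so tw(G) ≥ 2. Hence tw(G) = 2 exactly.

2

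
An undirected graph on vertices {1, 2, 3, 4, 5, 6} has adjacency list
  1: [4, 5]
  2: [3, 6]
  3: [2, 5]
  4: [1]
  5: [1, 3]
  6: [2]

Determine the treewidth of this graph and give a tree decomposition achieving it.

The largest bag has 2 vertices, giving width 1; this decomposition certifies tw(G) ≤ 1. Any graph with an edge has treewidth ≥ 1, and G has the edge 4–1. The upper and lower bounds meet at 1, so that is the treewidth.

Treewidth 1.
One such decomposition:
Bags: B1 = {1, 4}  B2 = {1, 5}  B3 = {3, 5}  B4 = {2, 3}  B5 = {2, 6}
Tree: B1–B2, B2–B3, B3–B4, B4–B5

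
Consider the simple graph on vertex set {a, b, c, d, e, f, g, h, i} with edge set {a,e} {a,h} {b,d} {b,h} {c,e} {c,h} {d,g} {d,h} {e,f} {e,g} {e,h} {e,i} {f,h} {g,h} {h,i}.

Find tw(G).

2

A width-2 tree decomposition is:
Bags: B1 = {d, g, h}  B2 = {e, g, h}  B3 = {a, e, h}  B4 = {b, d, h}  B5 = {e, f, h}  B6 = {c, e, h}  B7 = {e, h, i}
Tree: B1–B2, B2–B3, B1–B4, B2–B5, B2–B6, B5–B7
Each bag holds 3 vertices, so the decomposition has width 2, which upper-bounds the treewidth. Conversely, {d, g, h} is a clique of size 3, and the vertices of any clique must share a bag in every tree decomposition; so some bag has ≥ 3 vertices and tw(G) ≥ 2. The upper and lower bounds meet at 2, so that is the treewidth.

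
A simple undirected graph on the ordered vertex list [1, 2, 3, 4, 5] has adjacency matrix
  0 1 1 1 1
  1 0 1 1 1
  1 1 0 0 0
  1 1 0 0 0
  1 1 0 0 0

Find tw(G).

A width-2 tree decomposition is:
Bags: B1 = {1, 2, 3}  B2 = {1, 2, 4}  B3 = {1, 2, 5}
Tree: B1–B2, B2–B3
Every bag has size at most 3, so the width is 3 − 1 = 2 and tw(G) ≤ 2. Conversely, {1, 2, 3} is a clique of size 3, and the vertices of any clique must share a bag in every tree decomposition; so some bag has ≥ 3 vertices and tw(G) ≥ 2. Combining the bounds, tw(G) = 2.

2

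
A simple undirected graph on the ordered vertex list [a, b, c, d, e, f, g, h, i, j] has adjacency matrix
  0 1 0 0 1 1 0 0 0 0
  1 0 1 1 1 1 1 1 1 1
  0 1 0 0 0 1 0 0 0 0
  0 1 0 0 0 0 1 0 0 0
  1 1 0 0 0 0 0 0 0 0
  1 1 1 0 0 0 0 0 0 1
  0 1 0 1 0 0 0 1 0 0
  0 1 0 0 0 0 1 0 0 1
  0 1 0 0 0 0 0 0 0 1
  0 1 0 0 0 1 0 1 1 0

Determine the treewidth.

2

A width-2 tree decomposition is:
Bags: B1 = {b, f, j}  B2 = {a, b, f}  B3 = {b, h, j}  B4 = {b, g, h}  B5 = {b, c, f}  B6 = {b, d, g}  B7 = {a, b, e}  B8 = {b, i, j}
Tree: B1–B2, B1–B3, B3–B4, B1–B5, B4–B6, B2–B7, B3–B8
The largest bag has 3 vertices, giving width 2; this decomposition certifies tw(G) ≤ 2. Conversely, {b, d, g} is a clique of size 3, and the vertices of any clique must share a bag in every tree decomposition; so some bag has ≥ 3 vertices and tw(G) ≥ 2. Therefore the treewidth is 2.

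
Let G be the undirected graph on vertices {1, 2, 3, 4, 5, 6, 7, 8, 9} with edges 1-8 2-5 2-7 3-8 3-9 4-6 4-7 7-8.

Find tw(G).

1

A width-1 tree decomposition is:
Bags: B1 = {2, 7}  B2 = {7, 8}  B3 = {2, 5}  B4 = {4, 7}  B5 = {3, 8}  B6 = {4, 6}  B7 = {1, 8}  B8 = {3, 9}
Tree: B1–B2, B1–B3, B2–B4, B2–B5, B4–B6, B2–B7, B5–B8
Each bag holds 2 vertices, so the decomposition has width 1, which upper-bounds the treewidth. Any graph with an edge has treewidth ≥ 1, and G has the edge 7–2. Combining the bounds, tw(G) = 1.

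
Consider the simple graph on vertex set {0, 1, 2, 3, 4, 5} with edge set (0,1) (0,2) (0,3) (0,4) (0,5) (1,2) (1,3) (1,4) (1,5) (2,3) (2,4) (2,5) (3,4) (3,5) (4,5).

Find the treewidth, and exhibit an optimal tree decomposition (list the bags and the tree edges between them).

A single bag containing all 6 vertices is trivially a valid decomposition of width 5. Conversely, {0, 1, 2, 3, 4, 5} is a clique of size 6, and the vertices of any clique must share a bag in every tree decomposition; so some bag has ≥ 6 vertices and tw(G) ≥ 5. The upper and lower bounds meet at 5, so that is the treewidth.

Treewidth 5.
Bags: B1 = {0, 1, 2, 3, 4, 5}
Tree: (single bag)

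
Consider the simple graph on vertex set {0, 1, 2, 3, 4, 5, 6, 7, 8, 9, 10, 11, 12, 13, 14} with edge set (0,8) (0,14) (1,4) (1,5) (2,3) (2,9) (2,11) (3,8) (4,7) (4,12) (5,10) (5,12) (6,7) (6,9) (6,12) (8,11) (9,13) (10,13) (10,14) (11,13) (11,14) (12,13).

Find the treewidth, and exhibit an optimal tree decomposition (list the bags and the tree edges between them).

Each bag holds 4 vertices, so the decomposition has width 3, which upper-bounds the treewidth. For the lower bound: the 4 vertex sets {1,4,7}, {6}, {12}, {5,9,10,13} are disjoint, each induces a connected subgraph, and every pair is joined by at least one edge of G. Contracting each set to a single vertex therefore yields K_{4} as a minor, and since treewidth is minor-monotone, tw(G) ≥ tw(K_{4}) = 3. Therefore the treewidth is 3.

Treewidth 3.
One such decomposition:
Bags: B1 = {1, 4, 6, 7}  B2 = {1, 4, 6, 12}  B3 = {1, 5, 6, 12}  B4 = {5, 6, 9, 12}  B5 = {5, 9, 12, 13}  B6 = {5, 9, 10, 13}  B7 = {2, 9, 10, 13}  B8 = {2, 10, 11, 13}  B9 = {2, 10, 11, 14}  B10 = {2, 3, 11, 14}  B11 = {3, 8, 11, 14}  B12 = {0, 3, 8, 14}
Tree: B1–B2, B2–B3, B3–B4, B4–B5, B5–B6, B6–B7, B7–B8, B8–B9, B9–B10, B10–B11, B11–B12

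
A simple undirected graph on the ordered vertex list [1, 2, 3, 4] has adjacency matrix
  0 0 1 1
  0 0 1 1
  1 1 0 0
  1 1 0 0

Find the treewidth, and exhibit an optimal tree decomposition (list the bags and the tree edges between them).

Treewidth 2.
One optimal decomposition is:
Bags: B1 = {2, 3, 4}  B2 = {1, 3, 4}
Tree: B1–B2

Each bag holds 3 vertices, so the decomposition has width 2, which upper-bounds the treewidth. Since 4–2–3–1–4 is a cycle in G, G is not acyclic. Forests are exactly the graphs of treewidth ≤ 1, so tw(G) ≥ 2. Combining the bounds, tw(G) = 2.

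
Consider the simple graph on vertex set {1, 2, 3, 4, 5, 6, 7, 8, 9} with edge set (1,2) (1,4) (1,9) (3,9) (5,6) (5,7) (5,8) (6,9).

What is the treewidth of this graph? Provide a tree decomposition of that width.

Treewidth 1.
One optimal decomposition is:
Bags: B1 = {5, 6}  B2 = {6, 9}  B3 = {5, 8}  B4 = {5, 7}  B5 = {1, 9}  B6 = {1, 2}  B7 = {1, 4}  B8 = {3, 9}
Tree: B1–B2, B1–B3, B3–B4, B2–B5, B5–B6, B5–B7, B5–B8

The largest bag has 2 vertices, giving width 1; this decomposition certifies tw(G) ≤ 1. Since G has at least one edge (e.g. 5–6), it is not an edgeless graph, so tw(G) ≥ 1. Combining the bounds, tw(G) = 1.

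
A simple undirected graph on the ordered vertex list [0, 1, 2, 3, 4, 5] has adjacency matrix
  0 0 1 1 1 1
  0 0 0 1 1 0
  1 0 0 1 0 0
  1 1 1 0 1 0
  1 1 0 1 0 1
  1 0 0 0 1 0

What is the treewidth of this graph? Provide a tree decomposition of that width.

The largest bag has 3 vertices, giving width 2; this decomposition certifies tw(G) ≤ 2. On the other hand G contains the 3-clique {0, 2, 3}. A clique must lie in a single bag of any decomposition, so no decomposition can have width below 2. Combining the bounds, tw(G) = 2.

Treewidth 2.
One such decomposition:
Bags: B1 = {0, 3, 4}  B2 = {0, 2, 3}  B3 = {0, 4, 5}  B4 = {1, 3, 4}
Tree: B1–B2, B1–B3, B1–B4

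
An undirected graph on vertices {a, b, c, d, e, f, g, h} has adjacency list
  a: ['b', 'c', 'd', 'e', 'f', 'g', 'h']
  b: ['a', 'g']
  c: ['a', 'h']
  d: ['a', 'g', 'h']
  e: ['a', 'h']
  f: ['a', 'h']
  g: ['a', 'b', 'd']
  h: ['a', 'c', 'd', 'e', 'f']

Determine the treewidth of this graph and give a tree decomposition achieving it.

Treewidth 2.
One optimal decomposition is:
Bags: B1 = {a, d, h}  B2 = {a, e, h}  B3 = {a, f, h}  B4 = {a, d, g}  B5 = {a, b, g}  B6 = {a, c, h}
Tree: B1–B2, B2–B3, B1–B4, B4–B5, B1–B6

Each bag holds 3 vertices, so the decomposition has width 2, which upper-bounds the treewidth. Conversely, {a, d, g} is a clique of size 3, and the vertices of any clique must share a bag in every tree decomposition; so some bag has ≥ 3 vertices and tw(G) ≥ 2. Therefore the treewidth is 2.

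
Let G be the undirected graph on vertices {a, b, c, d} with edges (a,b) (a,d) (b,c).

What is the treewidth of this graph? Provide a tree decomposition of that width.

The largest bag has 2 vertices, giving width 1; this decomposition certifies tw(G) ≤ 1. G has an edge, so its treewidth is at least 1. The upper and lower bounds meet at 1, so that is the treewidth.

Treewidth 1.
Bags: B1 = {b, c}  B2 = {a, b}  B3 = {a, d}
Tree: B1–B2, B2–B3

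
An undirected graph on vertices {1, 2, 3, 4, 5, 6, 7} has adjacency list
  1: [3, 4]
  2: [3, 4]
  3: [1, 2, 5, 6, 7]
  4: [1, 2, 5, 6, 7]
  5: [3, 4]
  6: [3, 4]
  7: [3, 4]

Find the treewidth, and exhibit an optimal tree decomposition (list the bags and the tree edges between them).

Treewidth 2.
One optimal decomposition is:
Bags: B1 = {3, 4, 5}  B2 = {3, 4, 7}  B3 = {3, 4, 6}  B4 = {1, 3, 4}  B5 = {2, 3, 4}
Tree: B1–B2, B2–B3, B3–B4, B4–B5

Each bag holds 3 vertices, so the decomposition has width 2, which upper-bounds the treewidth. For the lower bound, G contains the cycle 4–5–3–7–4, so G is not a forest; only forests have treewidth ≤ 1, hence tw(G) ≥ 2. Combining the bounds, tw(G) = 2.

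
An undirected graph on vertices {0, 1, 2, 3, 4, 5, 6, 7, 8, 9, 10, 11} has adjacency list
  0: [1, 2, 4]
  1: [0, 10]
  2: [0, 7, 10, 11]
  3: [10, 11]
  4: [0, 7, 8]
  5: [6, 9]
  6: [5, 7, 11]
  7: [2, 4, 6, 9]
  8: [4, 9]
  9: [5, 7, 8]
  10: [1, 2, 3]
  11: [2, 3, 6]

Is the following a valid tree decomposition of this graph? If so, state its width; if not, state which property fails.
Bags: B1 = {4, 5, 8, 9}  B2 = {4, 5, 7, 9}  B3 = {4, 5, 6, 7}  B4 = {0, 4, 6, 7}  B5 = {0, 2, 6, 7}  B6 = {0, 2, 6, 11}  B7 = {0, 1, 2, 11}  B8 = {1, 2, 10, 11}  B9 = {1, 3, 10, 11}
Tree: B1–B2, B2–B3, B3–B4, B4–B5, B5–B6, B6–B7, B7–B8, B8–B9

Yes; width 3.

Checking the three conditions: (i) the bags cover all of {0, 1, 2, 3, 4, 5, 6, 7, 8, 9, 10, 11}; (ii) for each edge, some bag contains both endpoints; (iii) the bags containing any fixed vertex form a subtree. All hold, so the decomposition is valid with width 4 − 1 = 3.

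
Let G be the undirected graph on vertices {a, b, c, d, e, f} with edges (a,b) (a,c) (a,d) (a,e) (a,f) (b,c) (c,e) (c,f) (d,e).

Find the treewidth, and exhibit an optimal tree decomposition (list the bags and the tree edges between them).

Treewidth 2.
One optimal decomposition is:
Bags: B1 = {a, c, e}  B2 = {a, d, e}  B3 = {a, c, f}  B4 = {a, b, c}
Tree: B1–B2, B1–B3, B1–B4

Every bag has size at most 3, so the width is 3 − 1 = 2 and tw(G) ≤ 2. Conversely, {a, d, e} is a clique of size 3, and the vertices of any clique must share a bag in every tree decomposition; so some bag has ≥ 3 vertices and tw(G) ≥ 2. Combining the bounds, tw(G) = 2.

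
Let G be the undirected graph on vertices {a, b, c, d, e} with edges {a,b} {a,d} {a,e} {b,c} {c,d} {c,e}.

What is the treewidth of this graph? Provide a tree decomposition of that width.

Treewidth 2.
One such decomposition:
Bags: B1 = {a, c, e}  B2 = {a, c, d}  B3 = {a, b, c}
Tree: B1–B2, B2–B3

Every bag has size at most 3, so the width is 3 − 1 = 2 and tw(G) ≤ 2. The edges a–e–c–d–a form a cycle, so G is not a tree and its treewidth is at least 2. Combining the bounds, tw(G) = 2.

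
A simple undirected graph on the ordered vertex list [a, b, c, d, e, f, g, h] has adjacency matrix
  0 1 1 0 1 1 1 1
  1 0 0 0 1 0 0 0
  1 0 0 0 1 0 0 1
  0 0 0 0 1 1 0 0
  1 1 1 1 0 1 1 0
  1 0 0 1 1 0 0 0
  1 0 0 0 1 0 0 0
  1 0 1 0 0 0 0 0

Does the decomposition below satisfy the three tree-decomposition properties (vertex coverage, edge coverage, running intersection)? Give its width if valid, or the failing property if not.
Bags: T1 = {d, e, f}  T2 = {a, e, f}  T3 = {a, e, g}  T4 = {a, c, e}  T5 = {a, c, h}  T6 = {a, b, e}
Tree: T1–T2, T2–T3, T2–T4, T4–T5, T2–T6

Yes; width 2.

Every vertex of G appears in some bag (union = {a, b, c, d, e, f, g, h}); every edge is covered by a bag; and for each vertex v the set of bags containing v is connected in the bag tree. The decomposition is therefore valid. The largest bag has 3 vertices, so the width is 2.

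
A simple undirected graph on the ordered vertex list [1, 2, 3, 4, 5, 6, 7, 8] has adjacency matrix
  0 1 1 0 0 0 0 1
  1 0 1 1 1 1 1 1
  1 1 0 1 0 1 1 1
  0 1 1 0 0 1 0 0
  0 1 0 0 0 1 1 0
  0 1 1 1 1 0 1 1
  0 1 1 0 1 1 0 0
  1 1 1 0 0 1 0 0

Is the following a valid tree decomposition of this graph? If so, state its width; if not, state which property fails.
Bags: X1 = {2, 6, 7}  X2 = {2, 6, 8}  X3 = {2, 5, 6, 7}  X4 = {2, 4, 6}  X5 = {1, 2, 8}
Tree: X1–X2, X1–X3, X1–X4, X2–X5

No — vertex 3 appears in no bag.

A tree decomposition must satisfy three properties: every vertex lies in some bag; for every edge, both endpoints lie together in some bag; and for every vertex, the bags containing it form a connected subtree. Here vertex 3 appears in no bag, so the decomposition is invalid.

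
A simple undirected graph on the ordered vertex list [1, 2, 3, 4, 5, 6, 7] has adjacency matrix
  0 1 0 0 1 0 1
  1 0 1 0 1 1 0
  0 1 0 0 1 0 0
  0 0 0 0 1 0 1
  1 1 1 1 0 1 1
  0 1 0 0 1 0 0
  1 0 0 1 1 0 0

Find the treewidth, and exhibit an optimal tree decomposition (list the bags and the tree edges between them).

Each bag holds 3 vertices, so the decomposition has width 2, which upper-bounds the treewidth. Conversely, {1, 2, 5} is a clique of size 3, and the vertices of any clique must share a bag in every tree decomposition; so some bag has ≥ 3 vertices and tw(G) ≥ 2. Combining the bounds, tw(G) = 2.

Treewidth 2.
Bags: B1 = {4, 5, 7}  B2 = {1, 5, 7}  B3 = {1, 2, 5}  B4 = {2, 5, 6}  B5 = {2, 3, 5}
Tree: B1–B2, B2–B3, B3–B4, B3–B5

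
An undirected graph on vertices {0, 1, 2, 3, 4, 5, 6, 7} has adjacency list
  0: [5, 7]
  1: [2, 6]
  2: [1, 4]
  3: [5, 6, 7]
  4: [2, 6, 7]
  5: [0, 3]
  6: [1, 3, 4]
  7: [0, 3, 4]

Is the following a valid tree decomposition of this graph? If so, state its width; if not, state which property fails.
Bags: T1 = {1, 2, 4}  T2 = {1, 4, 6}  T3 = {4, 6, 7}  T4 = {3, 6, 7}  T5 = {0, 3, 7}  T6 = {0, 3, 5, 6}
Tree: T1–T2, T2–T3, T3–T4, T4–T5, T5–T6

A tree decomposition must satisfy three properties: every vertex lies in some bag; for every edge, both endpoints lie together in some bag; and for every vertex, the bags containing it form a connected subtree. Here bags containing vertex 6 are not connected in the tree, so the decomposition is invalid.

No — bags containing vertex 6 are not connected in the tree.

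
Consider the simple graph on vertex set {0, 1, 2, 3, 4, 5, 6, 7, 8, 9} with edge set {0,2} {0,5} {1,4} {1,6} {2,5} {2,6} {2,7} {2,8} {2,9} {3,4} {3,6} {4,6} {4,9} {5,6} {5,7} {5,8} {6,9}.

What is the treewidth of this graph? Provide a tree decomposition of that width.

Each bag holds 3 vertices, so the decomposition has width 2, which upper-bounds the treewidth. Conversely, {1, 4, 6} is a clique of size 3, and the vertices of any clique must share a bag in every tree decomposition; so some bag has ≥ 3 vertices and tw(G) ≥ 2. Therefore the treewidth is 2.

Treewidth 2.
Bags: B1 = {4, 6, 9}  B2 = {2, 6, 9}  B3 = {2, 5, 6}  B4 = {0, 2, 5}  B5 = {1, 4, 6}  B6 = {3, 4, 6}  B7 = {2, 5, 8}  B8 = {2, 5, 7}
Tree: B1–B2, B2–B3, B3–B4, B1–B5, B1–B6, B4–B7, B3–B8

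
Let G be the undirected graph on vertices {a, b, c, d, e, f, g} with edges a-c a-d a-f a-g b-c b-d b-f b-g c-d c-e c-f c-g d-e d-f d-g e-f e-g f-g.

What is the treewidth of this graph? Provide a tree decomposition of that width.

Treewidth 4.
One such decomposition:
Bags: B1 = {b, c, d, f, g}  B2 = {a, c, d, f, g}  B3 = {c, d, e, f, g}
Tree: B1–B2, B2–B3

The largest bag has 5 vertices, giving width 4; this decomposition certifies tw(G) ≤ 4. For the lower bound, the 5 vertices {c, d, e, f, g} are pairwise adjacent, and any tree decomposition puts a clique entirely inside one bag — forcing width ≥ 4. The upper and lower bounds meet at 4, so that is the treewidth.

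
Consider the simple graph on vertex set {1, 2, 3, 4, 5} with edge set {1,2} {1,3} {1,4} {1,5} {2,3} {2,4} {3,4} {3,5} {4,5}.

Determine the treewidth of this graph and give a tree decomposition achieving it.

Treewidth 3.
One optimal decomposition is:
Bags: B1 = {1, 2, 3, 4}  B2 = {1, 3, 4, 5}
Tree: B1–B2

The largest bag has 4 vertices, giving width 3; this decomposition certifies tw(G) ≤ 3. Conversely, {1, 2, 3, 4} is a clique of size 4, and the vertices of any clique must share a bag in every tree decomposition; so some bag has ≥ 4 vertices and tw(G) ≥ 3. Therefore the treewidth is 3.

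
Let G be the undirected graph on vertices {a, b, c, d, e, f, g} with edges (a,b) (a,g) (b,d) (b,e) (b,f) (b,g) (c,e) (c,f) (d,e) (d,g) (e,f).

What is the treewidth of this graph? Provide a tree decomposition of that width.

Treewidth 2.
Bags: B1 = {a, b, g}  B2 = {b, d, g}  B3 = {b, d, e}  B4 = {b, e, f}  B5 = {c, e, f}
Tree: B1–B2, B2–B3, B3–B4, B4–B5

Every bag has size at most 3, so the width is 3 − 1 = 2 and tw(G) ≤ 2. On the other hand G contains the 3-clique {c, e, f}. A clique must lie in a single bag of any decomposition, so no decomposition can have width below 2. Combining the bounds, tw(G) = 2.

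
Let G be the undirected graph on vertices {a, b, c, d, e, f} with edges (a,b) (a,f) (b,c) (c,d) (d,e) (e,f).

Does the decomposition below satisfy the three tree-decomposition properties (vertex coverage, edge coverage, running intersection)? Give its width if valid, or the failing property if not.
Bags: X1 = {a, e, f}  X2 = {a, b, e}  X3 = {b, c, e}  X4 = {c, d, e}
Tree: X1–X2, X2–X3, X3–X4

Checking the three conditions: (i) the bags cover all of {a, b, c, d, e, f}; (ii) for each edge, some bag contains both endpoints; (iii) the bags containing any fixed vertex form a subtree. All hold, so the decomposition is valid with width 3 − 1 = 2.

Yes; width 2.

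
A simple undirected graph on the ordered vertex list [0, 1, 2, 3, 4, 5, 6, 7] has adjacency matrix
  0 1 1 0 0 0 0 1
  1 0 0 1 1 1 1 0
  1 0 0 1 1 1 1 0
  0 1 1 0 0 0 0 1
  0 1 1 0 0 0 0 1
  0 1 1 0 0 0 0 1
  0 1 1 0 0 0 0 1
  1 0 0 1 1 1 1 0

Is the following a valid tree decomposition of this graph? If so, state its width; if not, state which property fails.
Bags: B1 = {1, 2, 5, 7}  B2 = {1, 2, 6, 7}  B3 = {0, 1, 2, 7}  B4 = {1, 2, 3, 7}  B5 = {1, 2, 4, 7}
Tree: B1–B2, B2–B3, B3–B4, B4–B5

Vertex coverage: the bags together contain {0, 1, 2, 3, 4, 5, 6, 7}, the full vertex set. Edge coverage: each edge of G has both endpoints in at least one bag. Running intersection: for every vertex, the bags containing it form a connected subtree. All three properties hold, so this is a valid tree decomposition of width max|bag| − 1 = 3, and hence tw(G) ≤ 3.

Yes; width 3.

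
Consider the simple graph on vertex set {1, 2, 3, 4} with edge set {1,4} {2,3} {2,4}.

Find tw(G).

A width-1 tree decomposition is:
Bags: B1 = {2, 4}  B2 = {1, 4}  B3 = {2, 3}
Tree: B1–B2, B1–B3
Every bag has size at most 2, so the width is 2 − 1 = 1 and tw(G) ≤ 1. Since G has at least one edge (e.g. 4–2), it is not an edgeless graph, so tw(G) ≥ 1. The upper and lower bounds meet at 1, so that is the treewidth.

1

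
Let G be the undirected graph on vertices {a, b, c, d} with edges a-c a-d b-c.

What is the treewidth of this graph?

1

A width-1 tree decomposition is:
Bags: B1 = {b, c}  B2 = {a, c}  B3 = {a, d}
Tree: B1–B2, B2–B3
Each bag holds 2 vertices, so the decomposition has width 1, which upper-bounds the treewidth. Any graph with an edge has treewidth ≥ 1, and G has the edge b–c. Hence tw(G) = 1 exactly.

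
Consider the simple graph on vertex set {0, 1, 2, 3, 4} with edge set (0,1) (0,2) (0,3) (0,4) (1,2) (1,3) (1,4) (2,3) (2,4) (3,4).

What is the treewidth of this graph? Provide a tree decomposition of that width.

Treewidth 4.
One such decomposition:
Bags: B1 = {0, 1, 2, 3, 4}
Tree: (single bag)

A single bag containing all 5 vertices is trivially a valid decomposition of width 4. For the lower bound, the 5 vertices {0, 1, 2, 3, 4} are pairwise adjacent, and any tree decomposition puts a clique entirely inside one bag — forcing width ≥ 4. The upper and lower bounds meet at 4, so that is the treewidth.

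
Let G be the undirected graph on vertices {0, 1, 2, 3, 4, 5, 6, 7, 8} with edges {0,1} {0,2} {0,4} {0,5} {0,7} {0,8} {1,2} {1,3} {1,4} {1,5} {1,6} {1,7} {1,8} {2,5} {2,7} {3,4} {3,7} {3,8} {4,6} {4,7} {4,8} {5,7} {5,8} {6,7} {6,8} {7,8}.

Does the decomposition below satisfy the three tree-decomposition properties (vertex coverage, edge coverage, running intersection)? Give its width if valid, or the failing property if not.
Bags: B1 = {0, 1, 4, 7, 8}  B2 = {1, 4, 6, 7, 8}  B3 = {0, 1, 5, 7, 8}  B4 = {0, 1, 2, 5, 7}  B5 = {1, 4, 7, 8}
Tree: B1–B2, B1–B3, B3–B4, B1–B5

No — vertex 3 appears in no bag.

A tree decomposition must satisfy three properties: every vertex lies in some bag; for every edge, both endpoints lie together in some bag; and for every vertex, the bags containing it form a connected subtree. Here vertex 3 appears in no bag, so the decomposition is invalid.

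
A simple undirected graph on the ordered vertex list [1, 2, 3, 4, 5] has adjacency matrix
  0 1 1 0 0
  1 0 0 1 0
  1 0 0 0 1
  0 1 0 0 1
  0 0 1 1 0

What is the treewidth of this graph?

2

A width-2 tree decomposition is:
Bags: B1 = {1, 3, 5}  B2 = {1, 2, 5}  B3 = {2, 4, 5}
Tree: B1–B2, B2–B3
Each bag holds 3 vertices, so the decomposition has width 2, which upper-bounds the treewidth. The edges 5–3–1–2–4–5 form a cycle, so G is not a tree and its treewidth is at least 2. Combining the bounds, tw(G) = 2.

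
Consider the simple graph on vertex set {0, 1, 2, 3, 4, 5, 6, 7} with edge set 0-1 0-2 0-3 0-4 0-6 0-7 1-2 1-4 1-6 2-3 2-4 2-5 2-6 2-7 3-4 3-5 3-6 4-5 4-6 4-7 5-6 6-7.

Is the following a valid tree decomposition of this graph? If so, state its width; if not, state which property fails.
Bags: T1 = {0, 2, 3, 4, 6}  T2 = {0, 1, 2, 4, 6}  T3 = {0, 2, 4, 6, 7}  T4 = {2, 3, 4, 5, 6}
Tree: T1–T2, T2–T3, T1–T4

Every vertex of G appears in some bag (union = {0, 1, 2, 3, 4, 5, 6, 7}); every edge is covered by a bag; and for each vertex v the set of bags containing v is connected in the bag tree. The decomposition is therefore valid. The largest bag has 5 vertices, so the width is 4.

Yes; width 4.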